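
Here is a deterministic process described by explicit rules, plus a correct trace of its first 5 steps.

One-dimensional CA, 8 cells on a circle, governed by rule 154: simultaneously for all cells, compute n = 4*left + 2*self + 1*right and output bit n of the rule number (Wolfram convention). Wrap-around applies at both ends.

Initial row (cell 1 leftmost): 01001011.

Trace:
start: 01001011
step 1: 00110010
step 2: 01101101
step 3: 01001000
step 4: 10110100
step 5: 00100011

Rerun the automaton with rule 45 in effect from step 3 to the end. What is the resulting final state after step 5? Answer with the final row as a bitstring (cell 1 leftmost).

(re-executing steps 3..5 under rule 45; state before step 3: 01101101)
step 3: 11011011
step 4: 00110110
step 5: 10101100

10101100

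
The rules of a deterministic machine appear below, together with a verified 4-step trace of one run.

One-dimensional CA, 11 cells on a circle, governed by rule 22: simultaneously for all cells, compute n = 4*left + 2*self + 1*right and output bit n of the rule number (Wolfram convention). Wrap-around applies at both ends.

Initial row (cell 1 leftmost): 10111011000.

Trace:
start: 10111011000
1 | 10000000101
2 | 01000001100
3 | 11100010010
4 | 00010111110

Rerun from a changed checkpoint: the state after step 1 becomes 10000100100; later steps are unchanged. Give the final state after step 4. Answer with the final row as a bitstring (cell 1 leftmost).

state after step 1 := 10000100100
2 | 11001111111
3 | 00110000000
4 | 01001000000

01001000000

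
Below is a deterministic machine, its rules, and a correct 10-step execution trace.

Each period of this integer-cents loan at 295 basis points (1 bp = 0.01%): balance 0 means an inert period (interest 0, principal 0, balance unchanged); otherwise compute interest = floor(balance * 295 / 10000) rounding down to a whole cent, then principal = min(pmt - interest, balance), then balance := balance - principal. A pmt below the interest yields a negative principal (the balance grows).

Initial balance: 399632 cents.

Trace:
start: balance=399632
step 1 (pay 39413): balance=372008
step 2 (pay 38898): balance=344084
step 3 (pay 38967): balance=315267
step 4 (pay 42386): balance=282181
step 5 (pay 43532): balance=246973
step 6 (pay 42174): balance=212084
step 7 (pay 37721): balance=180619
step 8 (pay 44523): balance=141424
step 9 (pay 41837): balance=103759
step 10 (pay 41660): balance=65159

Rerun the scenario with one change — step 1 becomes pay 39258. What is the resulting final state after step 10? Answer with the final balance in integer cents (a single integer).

65359

(re-executing from step 1 with the substitution; state before step 1: balance=399632)
step 1 (pay 39258): balance=372163
step 2 (pay 38898): balance=344243
step 3 (pay 38967): balance=315431
step 4 (pay 42386): balance=282350
step 5 (pay 43532): balance=247147
step 6 (pay 42174): balance=212263
step 7 (pay 37721): balance=180803
step 8 (pay 44523): balance=141613
step 9 (pay 41837): balance=103953
step 10 (pay 41660): balance=65359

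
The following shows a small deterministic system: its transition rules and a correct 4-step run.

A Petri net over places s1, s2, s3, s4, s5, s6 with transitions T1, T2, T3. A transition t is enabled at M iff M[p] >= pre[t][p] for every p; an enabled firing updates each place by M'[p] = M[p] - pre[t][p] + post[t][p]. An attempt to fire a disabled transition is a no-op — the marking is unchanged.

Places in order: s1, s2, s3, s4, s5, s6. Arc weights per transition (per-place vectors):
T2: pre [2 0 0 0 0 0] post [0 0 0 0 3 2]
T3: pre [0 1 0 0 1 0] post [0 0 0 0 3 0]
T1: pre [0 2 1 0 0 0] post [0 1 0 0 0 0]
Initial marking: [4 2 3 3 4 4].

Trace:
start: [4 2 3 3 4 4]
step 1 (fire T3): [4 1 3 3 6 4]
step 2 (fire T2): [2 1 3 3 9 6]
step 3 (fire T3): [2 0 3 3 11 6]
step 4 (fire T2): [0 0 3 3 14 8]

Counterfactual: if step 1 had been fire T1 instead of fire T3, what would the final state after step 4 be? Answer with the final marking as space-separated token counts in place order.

0 0 2 3 12 8

(re-executing from step 1 with the substitution; state before step 1: [4 2 3 3 4 4])
step 1 (fire T1): [4 1 2 3 4 4]
step 2 (fire T2): [2 1 2 3 7 6]
step 3 (fire T3): [2 0 2 3 9 6]
step 4 (fire T2): [0 0 2 3 12 8]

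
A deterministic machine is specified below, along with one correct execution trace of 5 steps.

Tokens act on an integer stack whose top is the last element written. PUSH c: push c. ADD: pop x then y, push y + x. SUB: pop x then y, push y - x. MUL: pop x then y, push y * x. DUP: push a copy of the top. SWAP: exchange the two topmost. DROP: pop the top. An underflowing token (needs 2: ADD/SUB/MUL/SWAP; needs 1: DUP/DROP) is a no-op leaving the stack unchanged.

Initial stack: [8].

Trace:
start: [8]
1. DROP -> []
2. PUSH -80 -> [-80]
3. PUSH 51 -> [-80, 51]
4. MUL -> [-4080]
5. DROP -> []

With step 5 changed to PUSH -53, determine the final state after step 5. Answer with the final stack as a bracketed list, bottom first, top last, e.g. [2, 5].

(re-executing from step 5 with the substitution; state before step 5: [-4080])
5. PUSH -53 -> [-4080, -53]

[-4080, -53]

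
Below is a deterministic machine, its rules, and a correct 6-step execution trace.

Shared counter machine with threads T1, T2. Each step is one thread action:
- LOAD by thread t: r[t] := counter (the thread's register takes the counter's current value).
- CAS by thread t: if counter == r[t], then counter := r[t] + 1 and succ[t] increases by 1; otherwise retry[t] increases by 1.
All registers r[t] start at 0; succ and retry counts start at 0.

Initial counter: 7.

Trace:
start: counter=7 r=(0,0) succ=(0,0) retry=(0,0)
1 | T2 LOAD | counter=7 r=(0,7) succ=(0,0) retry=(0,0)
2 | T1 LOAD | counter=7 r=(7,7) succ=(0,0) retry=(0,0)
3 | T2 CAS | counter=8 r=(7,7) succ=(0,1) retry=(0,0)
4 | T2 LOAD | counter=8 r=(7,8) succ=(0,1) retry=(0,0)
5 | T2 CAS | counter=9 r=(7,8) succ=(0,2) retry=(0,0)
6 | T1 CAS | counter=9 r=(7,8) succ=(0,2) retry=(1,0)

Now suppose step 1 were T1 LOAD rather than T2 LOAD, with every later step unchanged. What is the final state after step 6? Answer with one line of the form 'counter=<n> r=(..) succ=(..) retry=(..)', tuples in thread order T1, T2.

(re-executing from step 1 with the substitution; state before step 1: counter=7 r=(0,0) succ=(0,0) retry=(0,0))
1 | T1 LOAD | counter=7 r=(7,0) succ=(0,0) retry=(0,0)
2 | T1 LOAD | counter=7 r=(7,0) succ=(0,0) retry=(0,0)
3 | T2 CAS | counter=7 r=(7,0) succ=(0,0) retry=(0,1)
4 | T2 LOAD | counter=7 r=(7,7) succ=(0,0) retry=(0,1)
5 | T2 CAS | counter=8 r=(7,7) succ=(0,1) retry=(0,1)
6 | T1 CAS | counter=8 r=(7,7) succ=(0,1) retry=(1,1)

counter=8 r=(7,7) succ=(0,1) retry=(1,1)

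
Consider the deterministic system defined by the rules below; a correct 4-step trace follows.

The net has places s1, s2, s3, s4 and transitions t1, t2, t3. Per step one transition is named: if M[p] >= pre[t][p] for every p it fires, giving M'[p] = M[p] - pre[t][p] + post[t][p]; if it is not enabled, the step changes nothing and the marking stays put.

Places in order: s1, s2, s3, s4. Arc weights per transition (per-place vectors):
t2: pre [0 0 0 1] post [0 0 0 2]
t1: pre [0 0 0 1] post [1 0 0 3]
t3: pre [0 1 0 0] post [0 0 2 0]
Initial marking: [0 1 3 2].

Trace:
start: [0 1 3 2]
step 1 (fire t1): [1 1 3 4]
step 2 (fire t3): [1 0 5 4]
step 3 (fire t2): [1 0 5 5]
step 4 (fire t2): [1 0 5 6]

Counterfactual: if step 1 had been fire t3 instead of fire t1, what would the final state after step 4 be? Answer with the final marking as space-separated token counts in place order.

0 0 5 4

(re-executing from step 1 with the substitution; state before step 1: [0 1 3 2])
step 1 (fire t3): [0 0 5 2]
step 2 (fire t3): [0 0 5 2]
step 3 (fire t2): [0 0 5 3]
step 4 (fire t2): [0 0 5 4]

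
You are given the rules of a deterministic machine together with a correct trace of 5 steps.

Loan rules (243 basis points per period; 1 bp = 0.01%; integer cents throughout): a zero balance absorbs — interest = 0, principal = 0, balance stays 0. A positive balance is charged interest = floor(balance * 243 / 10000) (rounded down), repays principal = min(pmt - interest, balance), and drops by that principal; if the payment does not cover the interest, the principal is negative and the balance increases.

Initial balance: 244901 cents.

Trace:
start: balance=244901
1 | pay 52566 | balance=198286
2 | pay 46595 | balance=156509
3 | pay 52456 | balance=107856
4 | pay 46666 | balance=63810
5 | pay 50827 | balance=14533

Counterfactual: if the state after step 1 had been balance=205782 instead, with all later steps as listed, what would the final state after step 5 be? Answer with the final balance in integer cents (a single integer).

state after step 1 := balance=205782
2 | pay 46595 | balance=164187
3 | pay 52456 | balance=115720
4 | pay 46666 | balance=71865
5 | pay 50827 | balance=22784

22784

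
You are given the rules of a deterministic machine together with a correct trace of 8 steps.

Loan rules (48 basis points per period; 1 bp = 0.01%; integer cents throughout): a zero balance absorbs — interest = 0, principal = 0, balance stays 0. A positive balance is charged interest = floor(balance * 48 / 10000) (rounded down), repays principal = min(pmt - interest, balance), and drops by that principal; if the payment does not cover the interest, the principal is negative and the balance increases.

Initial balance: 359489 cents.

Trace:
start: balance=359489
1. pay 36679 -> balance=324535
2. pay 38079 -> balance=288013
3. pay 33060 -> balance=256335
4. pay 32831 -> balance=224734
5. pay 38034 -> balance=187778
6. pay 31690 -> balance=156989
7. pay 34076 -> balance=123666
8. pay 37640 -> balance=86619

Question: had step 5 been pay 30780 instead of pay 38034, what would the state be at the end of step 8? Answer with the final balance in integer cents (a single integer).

93978

(re-executing from step 5 with the substitution; state before step 5: balance=224734)
5. pay 30780 -> balance=195032
6. pay 31690 -> balance=164278
7. pay 34076 -> balance=130990
8. pay 37640 -> balance=93978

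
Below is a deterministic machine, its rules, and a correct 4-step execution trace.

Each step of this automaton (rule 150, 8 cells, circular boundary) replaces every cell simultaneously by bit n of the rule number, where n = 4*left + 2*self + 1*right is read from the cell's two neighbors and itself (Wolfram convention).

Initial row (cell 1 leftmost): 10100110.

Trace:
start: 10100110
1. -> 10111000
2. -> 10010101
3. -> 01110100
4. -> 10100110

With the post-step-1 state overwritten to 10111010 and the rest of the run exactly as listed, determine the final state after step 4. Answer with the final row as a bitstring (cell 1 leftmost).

01111100

state after step 1 := 10111010
2. -> 10010010
3. -> 11111110
4. -> 01111100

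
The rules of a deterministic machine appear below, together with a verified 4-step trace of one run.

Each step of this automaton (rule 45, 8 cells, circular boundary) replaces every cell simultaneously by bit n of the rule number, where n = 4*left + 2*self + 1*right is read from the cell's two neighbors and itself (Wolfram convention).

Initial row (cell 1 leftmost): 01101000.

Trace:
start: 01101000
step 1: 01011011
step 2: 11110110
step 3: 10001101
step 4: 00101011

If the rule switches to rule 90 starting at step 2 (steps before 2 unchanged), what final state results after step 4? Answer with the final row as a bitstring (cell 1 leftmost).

(re-executing steps 2..4 under rule 90; state before step 2: 01011011)
step 2: 00011011
step 3: 10111011
step 4: 10101010

10101010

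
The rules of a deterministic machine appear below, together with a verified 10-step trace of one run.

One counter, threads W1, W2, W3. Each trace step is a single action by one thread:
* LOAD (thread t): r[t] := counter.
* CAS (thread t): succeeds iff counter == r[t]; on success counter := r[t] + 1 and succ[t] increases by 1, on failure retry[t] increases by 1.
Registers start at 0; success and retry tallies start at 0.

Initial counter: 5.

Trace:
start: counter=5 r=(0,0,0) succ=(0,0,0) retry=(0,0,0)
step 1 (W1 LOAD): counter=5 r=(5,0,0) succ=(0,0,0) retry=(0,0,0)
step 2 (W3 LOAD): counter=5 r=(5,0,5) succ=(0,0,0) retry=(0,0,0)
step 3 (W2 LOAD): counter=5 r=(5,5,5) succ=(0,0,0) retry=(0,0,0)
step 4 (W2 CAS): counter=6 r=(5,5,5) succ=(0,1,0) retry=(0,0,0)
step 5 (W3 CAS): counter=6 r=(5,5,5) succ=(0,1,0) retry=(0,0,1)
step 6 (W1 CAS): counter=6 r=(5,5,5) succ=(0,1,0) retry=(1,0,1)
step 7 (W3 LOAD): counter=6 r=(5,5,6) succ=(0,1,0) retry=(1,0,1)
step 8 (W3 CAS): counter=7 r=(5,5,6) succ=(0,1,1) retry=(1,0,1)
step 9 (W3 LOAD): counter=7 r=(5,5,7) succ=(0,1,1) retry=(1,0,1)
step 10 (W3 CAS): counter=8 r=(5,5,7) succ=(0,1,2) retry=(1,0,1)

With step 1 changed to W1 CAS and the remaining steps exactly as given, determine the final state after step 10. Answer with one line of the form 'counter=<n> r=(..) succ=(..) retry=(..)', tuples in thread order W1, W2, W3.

counter=8 r=(0,5,7) succ=(0,1,2) retry=(2,0,1)

(re-executing from step 1 with the substitution; state before step 1: counter=5 r=(0,0,0) succ=(0,0,0) retry=(0,0,0))
step 1 (W1 CAS): counter=5 r=(0,0,0) succ=(0,0,0) retry=(1,0,0)
step 2 (W3 LOAD): counter=5 r=(0,0,5) succ=(0,0,0) retry=(1,0,0)
step 3 (W2 LOAD): counter=5 r=(0,5,5) succ=(0,0,0) retry=(1,0,0)
step 4 (W2 CAS): counter=6 r=(0,5,5) succ=(0,1,0) retry=(1,0,0)
step 5 (W3 CAS): counter=6 r=(0,5,5) succ=(0,1,0) retry=(1,0,1)
step 6 (W1 CAS): counter=6 r=(0,5,5) succ=(0,1,0) retry=(2,0,1)
step 7 (W3 LOAD): counter=6 r=(0,5,6) succ=(0,1,0) retry=(2,0,1)
step 8 (W3 CAS): counter=7 r=(0,5,6) succ=(0,1,1) retry=(2,0,1)
step 9 (W3 LOAD): counter=7 r=(0,5,7) succ=(0,1,1) retry=(2,0,1)
step 10 (W3 CAS): counter=8 r=(0,5,7) succ=(0,1,2) retry=(2,0,1)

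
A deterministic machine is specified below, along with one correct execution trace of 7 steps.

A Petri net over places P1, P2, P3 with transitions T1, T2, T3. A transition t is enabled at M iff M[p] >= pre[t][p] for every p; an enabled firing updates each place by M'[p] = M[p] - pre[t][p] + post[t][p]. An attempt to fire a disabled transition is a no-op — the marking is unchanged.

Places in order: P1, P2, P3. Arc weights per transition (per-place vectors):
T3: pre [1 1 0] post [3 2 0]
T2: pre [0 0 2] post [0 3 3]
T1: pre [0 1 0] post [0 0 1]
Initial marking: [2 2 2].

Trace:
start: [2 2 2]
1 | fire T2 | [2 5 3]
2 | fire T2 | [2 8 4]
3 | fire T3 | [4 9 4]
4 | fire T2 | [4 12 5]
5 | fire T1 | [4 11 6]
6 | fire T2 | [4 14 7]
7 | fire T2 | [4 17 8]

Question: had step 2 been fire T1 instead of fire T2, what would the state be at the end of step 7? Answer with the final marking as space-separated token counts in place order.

(re-executing from step 2 with the substitution; state before step 2: [2 5 3])
2 | fire T1 | [2 4 4]
3 | fire T3 | [4 5 4]
4 | fire T2 | [4 8 5]
5 | fire T1 | [4 7 6]
6 | fire T2 | [4 10 7]
7 | fire T2 | [4 13 8]

4 13 8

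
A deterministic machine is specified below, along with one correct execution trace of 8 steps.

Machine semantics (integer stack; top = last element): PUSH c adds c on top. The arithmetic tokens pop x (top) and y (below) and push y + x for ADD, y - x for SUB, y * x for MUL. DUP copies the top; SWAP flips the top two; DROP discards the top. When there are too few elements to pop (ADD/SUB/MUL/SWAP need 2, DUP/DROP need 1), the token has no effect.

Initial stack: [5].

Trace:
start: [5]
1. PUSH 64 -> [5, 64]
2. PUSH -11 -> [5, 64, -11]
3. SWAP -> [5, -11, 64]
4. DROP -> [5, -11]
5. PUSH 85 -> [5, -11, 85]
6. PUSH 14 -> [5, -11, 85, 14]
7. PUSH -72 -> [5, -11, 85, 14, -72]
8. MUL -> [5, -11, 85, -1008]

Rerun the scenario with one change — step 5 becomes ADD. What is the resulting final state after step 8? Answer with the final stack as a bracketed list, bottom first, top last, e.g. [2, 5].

[-6, -1008]

(re-executing from step 5 with the substitution; state before step 5: [5, -11])
5. ADD -> [-6]
6. PUSH 14 -> [-6, 14]
7. PUSH -72 -> [-6, 14, -72]
8. MUL -> [-6, -1008]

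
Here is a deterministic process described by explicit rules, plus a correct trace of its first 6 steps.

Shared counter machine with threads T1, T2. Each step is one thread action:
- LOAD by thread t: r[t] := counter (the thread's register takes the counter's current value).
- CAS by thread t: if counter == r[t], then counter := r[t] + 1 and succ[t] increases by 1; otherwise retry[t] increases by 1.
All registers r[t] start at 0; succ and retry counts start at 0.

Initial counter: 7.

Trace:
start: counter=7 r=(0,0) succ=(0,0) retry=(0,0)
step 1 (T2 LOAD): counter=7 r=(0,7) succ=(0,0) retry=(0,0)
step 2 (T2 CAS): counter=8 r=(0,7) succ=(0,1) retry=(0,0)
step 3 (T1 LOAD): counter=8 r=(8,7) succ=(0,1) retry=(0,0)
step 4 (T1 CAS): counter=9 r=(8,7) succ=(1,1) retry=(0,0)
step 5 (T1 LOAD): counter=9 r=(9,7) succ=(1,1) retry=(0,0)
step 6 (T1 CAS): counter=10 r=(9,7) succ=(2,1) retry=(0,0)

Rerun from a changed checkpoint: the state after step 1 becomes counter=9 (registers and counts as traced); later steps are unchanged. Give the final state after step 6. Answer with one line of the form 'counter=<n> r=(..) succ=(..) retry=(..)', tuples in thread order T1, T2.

counter=11 r=(10,7) succ=(2,0) retry=(0,1)

state after step 1 := counter=9 r=(0,7) succ=(0,0) retry=(0,0)
step 2 (T2 CAS): counter=9 r=(0,7) succ=(0,0) retry=(0,1)
step 3 (T1 LOAD): counter=9 r=(9,7) succ=(0,0) retry=(0,1)
step 4 (T1 CAS): counter=10 r=(9,7) succ=(1,0) retry=(0,1)
step 5 (T1 LOAD): counter=10 r=(10,7) succ=(1,0) retry=(0,1)
step 6 (T1 CAS): counter=11 r=(10,7) succ=(2,0) retry=(0,1)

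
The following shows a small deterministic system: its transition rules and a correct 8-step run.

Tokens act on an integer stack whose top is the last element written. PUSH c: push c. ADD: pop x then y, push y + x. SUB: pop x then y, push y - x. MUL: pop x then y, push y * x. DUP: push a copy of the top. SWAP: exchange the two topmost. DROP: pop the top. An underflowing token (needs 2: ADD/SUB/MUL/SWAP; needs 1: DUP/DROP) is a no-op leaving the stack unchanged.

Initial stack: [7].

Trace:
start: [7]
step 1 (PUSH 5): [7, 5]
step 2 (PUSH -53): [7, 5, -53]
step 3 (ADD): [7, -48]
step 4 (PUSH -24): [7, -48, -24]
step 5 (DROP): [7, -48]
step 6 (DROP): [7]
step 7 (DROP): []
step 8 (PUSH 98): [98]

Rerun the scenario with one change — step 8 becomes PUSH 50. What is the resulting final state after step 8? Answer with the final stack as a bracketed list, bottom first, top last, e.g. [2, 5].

(re-executing from step 8 with the substitution; state before step 8: [])
step 8 (PUSH 50): [50]

[50]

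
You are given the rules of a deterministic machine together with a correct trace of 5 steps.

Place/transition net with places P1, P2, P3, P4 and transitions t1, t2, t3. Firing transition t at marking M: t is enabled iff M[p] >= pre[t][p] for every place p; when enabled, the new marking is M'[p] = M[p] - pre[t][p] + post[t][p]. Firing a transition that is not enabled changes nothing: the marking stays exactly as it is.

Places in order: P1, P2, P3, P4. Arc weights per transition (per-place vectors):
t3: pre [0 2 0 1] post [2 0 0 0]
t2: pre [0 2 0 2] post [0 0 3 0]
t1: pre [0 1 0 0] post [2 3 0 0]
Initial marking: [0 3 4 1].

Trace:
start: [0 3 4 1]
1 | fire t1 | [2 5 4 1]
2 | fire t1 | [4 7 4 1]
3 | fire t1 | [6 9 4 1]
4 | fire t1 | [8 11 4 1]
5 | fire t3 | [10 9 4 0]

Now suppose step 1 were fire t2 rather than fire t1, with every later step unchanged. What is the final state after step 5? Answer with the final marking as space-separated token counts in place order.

(re-executing from step 1 with the substitution; state before step 1: [0 3 4 1])
1 | fire t2 | [0 3 4 1]
2 | fire t1 | [2 5 4 1]
3 | fire t1 | [4 7 4 1]
4 | fire t1 | [6 9 4 1]
5 | fire t3 | [8 7 4 0]

8 7 4 0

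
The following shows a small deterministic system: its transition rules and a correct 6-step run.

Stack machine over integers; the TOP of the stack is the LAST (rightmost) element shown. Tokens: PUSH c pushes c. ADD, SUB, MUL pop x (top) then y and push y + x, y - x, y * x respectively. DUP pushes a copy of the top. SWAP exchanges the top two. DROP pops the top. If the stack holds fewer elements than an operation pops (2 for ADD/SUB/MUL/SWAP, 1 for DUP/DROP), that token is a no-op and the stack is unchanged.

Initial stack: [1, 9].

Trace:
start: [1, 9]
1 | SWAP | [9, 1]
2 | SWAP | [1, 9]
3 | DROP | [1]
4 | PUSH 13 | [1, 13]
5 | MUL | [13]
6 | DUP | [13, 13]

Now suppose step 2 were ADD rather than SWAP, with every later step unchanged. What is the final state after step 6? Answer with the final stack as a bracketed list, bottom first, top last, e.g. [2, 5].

(re-executing from step 2 with the substitution; state before step 2: [9, 1])
2 | ADD | [10]
3 | DROP | []
4 | PUSH 13 | [13]
5 | MUL | [13]
6 | DUP | [13, 13]

[13, 13]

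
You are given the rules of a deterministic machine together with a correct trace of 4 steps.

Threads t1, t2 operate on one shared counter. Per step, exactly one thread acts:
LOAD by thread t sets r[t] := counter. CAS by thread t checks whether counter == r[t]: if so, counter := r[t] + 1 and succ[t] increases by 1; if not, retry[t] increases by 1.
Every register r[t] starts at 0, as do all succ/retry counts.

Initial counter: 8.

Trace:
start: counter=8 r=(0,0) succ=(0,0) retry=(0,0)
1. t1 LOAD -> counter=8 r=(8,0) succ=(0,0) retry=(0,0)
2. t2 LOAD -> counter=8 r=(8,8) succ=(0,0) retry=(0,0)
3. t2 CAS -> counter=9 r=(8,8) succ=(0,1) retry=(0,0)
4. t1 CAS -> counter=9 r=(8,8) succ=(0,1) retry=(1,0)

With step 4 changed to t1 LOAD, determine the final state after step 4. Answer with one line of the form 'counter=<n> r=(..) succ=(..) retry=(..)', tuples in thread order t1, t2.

counter=9 r=(9,8) succ=(0,1) retry=(0,0)

(re-executing from step 4 with the substitution; state before step 4: counter=9 r=(8,8) succ=(0,1) retry=(0,0))
4. t1 LOAD -> counter=9 r=(9,8) succ=(0,1) retry=(0,0)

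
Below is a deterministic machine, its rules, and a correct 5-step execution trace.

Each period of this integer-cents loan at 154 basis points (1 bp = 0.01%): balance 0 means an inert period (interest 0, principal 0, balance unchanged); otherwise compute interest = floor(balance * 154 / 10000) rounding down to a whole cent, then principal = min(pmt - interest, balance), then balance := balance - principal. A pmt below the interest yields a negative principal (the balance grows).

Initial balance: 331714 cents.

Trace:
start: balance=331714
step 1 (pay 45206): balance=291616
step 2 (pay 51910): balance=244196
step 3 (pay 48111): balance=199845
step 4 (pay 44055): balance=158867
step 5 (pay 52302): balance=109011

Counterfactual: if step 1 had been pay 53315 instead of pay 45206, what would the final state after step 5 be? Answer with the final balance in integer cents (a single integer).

100391

(re-executing from step 1 with the substitution; state before step 1: balance=331714)
step 1 (pay 53315): balance=283507
step 2 (pay 51910): balance=235963
step 3 (pay 48111): balance=191485
step 4 (pay 44055): balance=150378
step 5 (pay 52302): balance=100391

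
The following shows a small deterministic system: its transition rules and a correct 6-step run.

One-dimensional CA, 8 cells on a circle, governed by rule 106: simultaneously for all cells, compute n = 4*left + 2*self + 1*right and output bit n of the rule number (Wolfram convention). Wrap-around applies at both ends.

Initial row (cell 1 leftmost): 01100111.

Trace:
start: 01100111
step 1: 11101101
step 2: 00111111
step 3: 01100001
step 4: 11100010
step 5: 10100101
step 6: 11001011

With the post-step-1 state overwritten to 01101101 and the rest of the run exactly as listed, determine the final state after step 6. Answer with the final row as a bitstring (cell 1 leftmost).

00011001

state after step 1 := 01101101
step 2: 11111110
step 3: 10000011
step 4: 10000110
step 5: 00001111
step 6: 00011001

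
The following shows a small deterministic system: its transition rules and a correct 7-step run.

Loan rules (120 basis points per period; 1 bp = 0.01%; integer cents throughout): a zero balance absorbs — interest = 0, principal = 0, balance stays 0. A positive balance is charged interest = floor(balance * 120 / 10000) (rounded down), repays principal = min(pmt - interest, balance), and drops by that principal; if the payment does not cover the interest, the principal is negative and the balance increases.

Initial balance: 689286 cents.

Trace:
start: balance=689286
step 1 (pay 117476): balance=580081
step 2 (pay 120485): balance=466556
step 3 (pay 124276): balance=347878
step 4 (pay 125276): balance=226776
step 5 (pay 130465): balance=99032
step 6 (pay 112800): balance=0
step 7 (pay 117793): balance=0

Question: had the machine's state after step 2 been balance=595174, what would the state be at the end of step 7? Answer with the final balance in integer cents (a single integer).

state after step 2 := balance=595174
step 3 (pay 124276): balance=478040
step 4 (pay 125276): balance=358500
step 5 (pay 130465): balance=232337
step 6 (pay 112800): balance=122325
step 7 (pay 117793): balance=5999

5999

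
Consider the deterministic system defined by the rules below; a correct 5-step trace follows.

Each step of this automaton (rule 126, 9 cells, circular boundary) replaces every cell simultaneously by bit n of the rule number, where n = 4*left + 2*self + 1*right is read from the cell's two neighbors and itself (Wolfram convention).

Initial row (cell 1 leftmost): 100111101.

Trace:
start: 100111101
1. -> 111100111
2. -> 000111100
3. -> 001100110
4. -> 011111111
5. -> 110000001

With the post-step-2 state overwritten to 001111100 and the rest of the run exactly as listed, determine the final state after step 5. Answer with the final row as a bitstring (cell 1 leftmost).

state after step 2 := 001111100
3. -> 011000110
4. -> 111101111
5. -> 000111000

000111000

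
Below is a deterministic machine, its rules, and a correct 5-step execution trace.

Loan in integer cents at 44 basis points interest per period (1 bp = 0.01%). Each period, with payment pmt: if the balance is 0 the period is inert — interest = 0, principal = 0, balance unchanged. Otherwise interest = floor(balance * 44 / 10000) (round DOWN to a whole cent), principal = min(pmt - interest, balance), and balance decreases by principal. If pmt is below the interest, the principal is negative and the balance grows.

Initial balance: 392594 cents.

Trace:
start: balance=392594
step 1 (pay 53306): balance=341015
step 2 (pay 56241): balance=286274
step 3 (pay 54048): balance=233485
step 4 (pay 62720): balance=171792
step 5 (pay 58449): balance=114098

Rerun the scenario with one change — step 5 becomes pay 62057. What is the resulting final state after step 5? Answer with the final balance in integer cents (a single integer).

110490

(re-executing from step 5 with the substitution; state before step 5: balance=171792)
step 5 (pay 62057): balance=110490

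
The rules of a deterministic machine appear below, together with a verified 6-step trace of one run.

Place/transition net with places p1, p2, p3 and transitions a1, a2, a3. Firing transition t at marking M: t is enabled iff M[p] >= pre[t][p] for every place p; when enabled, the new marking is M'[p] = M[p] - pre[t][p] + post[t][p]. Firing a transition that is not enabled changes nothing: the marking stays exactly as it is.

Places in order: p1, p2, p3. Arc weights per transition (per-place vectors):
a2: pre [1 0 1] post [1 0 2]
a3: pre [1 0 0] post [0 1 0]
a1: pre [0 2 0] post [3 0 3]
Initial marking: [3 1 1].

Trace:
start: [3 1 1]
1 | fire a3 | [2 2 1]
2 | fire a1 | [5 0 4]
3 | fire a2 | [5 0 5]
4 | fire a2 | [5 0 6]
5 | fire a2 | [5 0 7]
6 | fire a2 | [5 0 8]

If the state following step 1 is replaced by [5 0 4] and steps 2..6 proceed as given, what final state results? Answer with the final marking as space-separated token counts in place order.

5 0 8

state after step 1 := [5 0 4]
2 | fire a1 | [5 0 4]
3 | fire a2 | [5 0 5]
4 | fire a2 | [5 0 6]
5 | fire a2 | [5 0 7]
6 | fire a2 | [5 0 8]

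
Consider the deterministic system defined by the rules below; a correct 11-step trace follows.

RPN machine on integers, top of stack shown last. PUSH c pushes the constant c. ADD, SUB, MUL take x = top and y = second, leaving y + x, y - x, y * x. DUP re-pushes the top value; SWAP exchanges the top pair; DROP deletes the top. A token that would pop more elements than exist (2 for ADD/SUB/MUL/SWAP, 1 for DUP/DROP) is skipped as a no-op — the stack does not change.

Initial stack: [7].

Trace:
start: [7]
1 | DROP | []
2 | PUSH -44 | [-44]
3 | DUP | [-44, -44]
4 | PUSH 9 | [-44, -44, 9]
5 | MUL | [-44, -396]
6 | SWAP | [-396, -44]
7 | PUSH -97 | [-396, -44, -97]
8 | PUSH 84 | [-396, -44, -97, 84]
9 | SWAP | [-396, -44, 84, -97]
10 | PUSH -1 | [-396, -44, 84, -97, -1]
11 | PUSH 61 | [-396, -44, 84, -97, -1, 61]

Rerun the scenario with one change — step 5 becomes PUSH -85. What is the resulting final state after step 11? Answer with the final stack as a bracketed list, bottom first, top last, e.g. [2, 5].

[-44, -44, -85, 9, 84, -97, -1, 61]

(re-executing from step 5 with the substitution; state before step 5: [-44, -44, 9])
5 | PUSH -85 | [-44, -44, 9, -85]
6 | SWAP | [-44, -44, -85, 9]
7 | PUSH -97 | [-44, -44, -85, 9, -97]
8 | PUSH 84 | [-44, -44, -85, 9, -97, 84]
9 | SWAP | [-44, -44, -85, 9, 84, -97]
10 | PUSH -1 | [-44, -44, -85, 9, 84, -97, -1]
11 | PUSH 61 | [-44, -44, -85, 9, 84, -97, -1, 61]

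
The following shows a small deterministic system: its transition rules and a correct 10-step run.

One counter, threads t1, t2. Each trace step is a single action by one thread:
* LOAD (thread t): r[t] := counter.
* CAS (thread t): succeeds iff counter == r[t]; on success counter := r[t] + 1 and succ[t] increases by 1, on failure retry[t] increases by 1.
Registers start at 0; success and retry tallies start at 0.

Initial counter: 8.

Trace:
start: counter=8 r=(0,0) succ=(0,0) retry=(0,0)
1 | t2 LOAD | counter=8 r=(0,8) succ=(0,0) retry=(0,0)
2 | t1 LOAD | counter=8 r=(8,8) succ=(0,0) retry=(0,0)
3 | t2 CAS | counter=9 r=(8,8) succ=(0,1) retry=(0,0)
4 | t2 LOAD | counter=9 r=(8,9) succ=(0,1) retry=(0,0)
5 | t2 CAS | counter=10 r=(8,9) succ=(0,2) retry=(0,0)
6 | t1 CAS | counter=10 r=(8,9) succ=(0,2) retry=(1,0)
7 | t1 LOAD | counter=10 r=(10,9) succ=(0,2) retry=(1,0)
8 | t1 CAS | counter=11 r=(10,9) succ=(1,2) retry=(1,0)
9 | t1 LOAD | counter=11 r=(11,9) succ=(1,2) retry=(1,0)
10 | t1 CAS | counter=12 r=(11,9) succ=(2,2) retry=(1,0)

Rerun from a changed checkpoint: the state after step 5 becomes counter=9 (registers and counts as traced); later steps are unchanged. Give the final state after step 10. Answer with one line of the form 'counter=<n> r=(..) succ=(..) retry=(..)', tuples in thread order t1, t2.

state after step 5 := counter=9 r=(8,9) succ=(0,2) retry=(0,0)
6 | t1 CAS | counter=9 r=(8,9) succ=(0,2) retry=(1,0)
7 | t1 LOAD | counter=9 r=(9,9) succ=(0,2) retry=(1,0)
8 | t1 CAS | counter=10 r=(9,9) succ=(1,2) retry=(1,0)
9 | t1 LOAD | counter=10 r=(10,9) succ=(1,2) retry=(1,0)
10 | t1 CAS | counter=11 r=(10,9) succ=(2,2) retry=(1,0)

counter=11 r=(10,9) succ=(2,2) retry=(1,0)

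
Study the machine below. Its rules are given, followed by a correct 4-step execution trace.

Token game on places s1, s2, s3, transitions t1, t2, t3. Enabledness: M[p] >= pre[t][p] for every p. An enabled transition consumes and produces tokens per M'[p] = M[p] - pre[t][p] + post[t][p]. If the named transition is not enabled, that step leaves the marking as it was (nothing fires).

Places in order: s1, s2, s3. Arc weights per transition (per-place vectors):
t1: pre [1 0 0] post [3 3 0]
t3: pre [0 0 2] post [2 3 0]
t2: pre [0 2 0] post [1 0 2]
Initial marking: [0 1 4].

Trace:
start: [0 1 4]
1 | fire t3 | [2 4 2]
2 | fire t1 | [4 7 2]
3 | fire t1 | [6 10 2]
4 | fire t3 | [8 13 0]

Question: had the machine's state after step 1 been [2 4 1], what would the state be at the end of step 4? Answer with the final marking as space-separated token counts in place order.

6 10 1

state after step 1 := [2 4 1]
2 | fire t1 | [4 7 1]
3 | fire t1 | [6 10 1]
4 | fire t3 | [6 10 1]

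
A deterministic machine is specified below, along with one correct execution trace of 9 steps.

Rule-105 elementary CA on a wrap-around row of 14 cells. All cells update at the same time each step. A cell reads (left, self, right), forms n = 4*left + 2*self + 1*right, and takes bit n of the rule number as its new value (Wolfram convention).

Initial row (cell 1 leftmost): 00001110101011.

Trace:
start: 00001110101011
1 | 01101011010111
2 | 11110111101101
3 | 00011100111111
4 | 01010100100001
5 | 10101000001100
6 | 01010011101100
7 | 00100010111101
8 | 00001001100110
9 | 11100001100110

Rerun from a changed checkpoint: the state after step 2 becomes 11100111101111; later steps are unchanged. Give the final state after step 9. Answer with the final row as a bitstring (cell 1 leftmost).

00110000000100

state after step 2 := 11100111101111
3 | 00100100111000
4 | 10000000101011
5 | 10111110010110
6 | 01100010001111
7 | 11101000101001
8 | 00110010010001
9 | 00110000000100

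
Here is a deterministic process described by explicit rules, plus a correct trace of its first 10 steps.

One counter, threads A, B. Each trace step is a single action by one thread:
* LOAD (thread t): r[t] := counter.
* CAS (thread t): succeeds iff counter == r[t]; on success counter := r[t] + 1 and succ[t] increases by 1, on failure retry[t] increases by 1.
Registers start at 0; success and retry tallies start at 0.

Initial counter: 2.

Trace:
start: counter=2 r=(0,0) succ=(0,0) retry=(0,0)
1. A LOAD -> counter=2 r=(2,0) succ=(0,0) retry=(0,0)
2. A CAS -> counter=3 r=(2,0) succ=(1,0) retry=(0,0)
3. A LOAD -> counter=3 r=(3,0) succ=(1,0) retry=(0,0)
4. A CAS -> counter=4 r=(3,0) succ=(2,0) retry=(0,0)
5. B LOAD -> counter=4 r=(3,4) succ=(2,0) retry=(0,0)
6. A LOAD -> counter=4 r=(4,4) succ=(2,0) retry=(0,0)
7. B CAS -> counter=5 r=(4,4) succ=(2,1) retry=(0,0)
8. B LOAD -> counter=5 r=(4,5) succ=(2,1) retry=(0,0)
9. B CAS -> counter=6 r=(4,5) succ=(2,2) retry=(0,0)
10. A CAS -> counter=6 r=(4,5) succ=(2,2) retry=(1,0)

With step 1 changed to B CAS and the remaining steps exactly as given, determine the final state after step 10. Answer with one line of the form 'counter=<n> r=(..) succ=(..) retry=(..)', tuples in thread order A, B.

counter=5 r=(3,4) succ=(1,2) retry=(2,1)

(re-executing from step 1 with the substitution; state before step 1: counter=2 r=(0,0) succ=(0,0) retry=(0,0))
1. B CAS -> counter=2 r=(0,0) succ=(0,0) retry=(0,1)
2. A CAS -> counter=2 r=(0,0) succ=(0,0) retry=(1,1)
3. A LOAD -> counter=2 r=(2,0) succ=(0,0) retry=(1,1)
4. A CAS -> counter=3 r=(2,0) succ=(1,0) retry=(1,1)
5. B LOAD -> counter=3 r=(2,3) succ=(1,0) retry=(1,1)
6. A LOAD -> counter=3 r=(3,3) succ=(1,0) retry=(1,1)
7. B CAS -> counter=4 r=(3,3) succ=(1,1) retry=(1,1)
8. B LOAD -> counter=4 r=(3,4) succ=(1,1) retry=(1,1)
9. B CAS -> counter=5 r=(3,4) succ=(1,2) retry=(1,1)
10. A CAS -> counter=5 r=(3,4) succ=(1,2) retry=(2,1)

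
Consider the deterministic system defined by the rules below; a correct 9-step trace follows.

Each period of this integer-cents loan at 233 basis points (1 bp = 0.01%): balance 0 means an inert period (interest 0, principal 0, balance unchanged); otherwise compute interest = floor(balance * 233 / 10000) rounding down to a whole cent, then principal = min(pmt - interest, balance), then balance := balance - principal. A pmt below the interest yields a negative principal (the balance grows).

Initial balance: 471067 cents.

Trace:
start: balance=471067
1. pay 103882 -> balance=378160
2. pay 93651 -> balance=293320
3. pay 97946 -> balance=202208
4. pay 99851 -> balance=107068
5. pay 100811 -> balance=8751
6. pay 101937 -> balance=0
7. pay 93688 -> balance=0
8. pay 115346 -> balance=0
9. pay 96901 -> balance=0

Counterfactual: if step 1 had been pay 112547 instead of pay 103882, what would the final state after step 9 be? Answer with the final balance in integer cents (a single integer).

0

(re-executing from step 1 with the substitution; state before step 1: balance=471067)
1. pay 112547 -> balance=369495
2. pay 93651 -> balance=284453
3. pay 97946 -> balance=193134
4. pay 99851 -> balance=97783
5. pay 100811 -> balance=0
6. pay 101937 -> balance=0
7. pay 93688 -> balance=0
8. pay 115346 -> balance=0
9. pay 96901 -> balance=0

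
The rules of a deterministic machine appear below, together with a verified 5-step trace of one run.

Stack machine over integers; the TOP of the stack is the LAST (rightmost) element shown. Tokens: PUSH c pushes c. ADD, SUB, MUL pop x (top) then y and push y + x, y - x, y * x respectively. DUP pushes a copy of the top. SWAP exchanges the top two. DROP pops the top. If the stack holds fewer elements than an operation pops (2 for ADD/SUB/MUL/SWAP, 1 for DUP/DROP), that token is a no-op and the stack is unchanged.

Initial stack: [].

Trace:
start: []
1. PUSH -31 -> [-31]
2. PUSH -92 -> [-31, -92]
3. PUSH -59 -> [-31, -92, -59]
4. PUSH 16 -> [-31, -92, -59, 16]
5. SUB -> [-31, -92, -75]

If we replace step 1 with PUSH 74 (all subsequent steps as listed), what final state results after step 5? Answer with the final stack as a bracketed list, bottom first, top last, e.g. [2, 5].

(re-executing from step 1 with the substitution; state before step 1: [])
1. PUSH 74 -> [74]
2. PUSH -92 -> [74, -92]
3. PUSH -59 -> [74, -92, -59]
4. PUSH 16 -> [74, -92, -59, 16]
5. SUB -> [74, -92, -75]

[74, -92, -75]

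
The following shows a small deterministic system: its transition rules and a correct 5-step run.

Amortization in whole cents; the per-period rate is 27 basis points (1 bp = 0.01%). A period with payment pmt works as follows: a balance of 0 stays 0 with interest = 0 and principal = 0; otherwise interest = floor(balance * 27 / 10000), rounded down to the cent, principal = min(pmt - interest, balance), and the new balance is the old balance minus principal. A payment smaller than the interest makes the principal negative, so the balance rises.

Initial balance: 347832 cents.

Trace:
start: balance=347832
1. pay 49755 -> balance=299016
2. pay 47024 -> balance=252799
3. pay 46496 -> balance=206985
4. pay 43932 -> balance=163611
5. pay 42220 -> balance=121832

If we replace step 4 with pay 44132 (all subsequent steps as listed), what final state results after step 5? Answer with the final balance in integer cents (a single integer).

121632

(re-executing from step 4 with the substitution; state before step 4: balance=206985)
4. pay 44132 -> balance=163411
5. pay 42220 -> balance=121632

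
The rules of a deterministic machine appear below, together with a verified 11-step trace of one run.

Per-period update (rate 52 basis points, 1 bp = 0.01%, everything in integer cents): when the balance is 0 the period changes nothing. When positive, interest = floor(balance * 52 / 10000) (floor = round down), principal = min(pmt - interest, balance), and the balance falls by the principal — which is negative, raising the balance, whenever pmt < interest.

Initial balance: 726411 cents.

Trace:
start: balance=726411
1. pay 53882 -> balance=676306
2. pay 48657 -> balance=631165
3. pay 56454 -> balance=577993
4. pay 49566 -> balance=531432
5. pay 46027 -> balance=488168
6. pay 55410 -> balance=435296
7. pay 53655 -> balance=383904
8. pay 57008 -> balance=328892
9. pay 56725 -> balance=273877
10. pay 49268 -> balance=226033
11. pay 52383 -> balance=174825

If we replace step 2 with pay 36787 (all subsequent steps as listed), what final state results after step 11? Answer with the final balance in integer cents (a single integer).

187260

(re-executing from step 2 with the substitution; state before step 2: balance=676306)
2. pay 36787 -> balance=643035
3. pay 56454 -> balance=589924
4. pay 49566 -> balance=543425
5. pay 46027 -> balance=500223
6. pay 55410 -> balance=447414
7. pay 53655 -> balance=396085
8. pay 57008 -> balance=341136
9. pay 56725 -> balance=286184
10. pay 49268 -> balance=238404
11. pay 52383 -> balance=187260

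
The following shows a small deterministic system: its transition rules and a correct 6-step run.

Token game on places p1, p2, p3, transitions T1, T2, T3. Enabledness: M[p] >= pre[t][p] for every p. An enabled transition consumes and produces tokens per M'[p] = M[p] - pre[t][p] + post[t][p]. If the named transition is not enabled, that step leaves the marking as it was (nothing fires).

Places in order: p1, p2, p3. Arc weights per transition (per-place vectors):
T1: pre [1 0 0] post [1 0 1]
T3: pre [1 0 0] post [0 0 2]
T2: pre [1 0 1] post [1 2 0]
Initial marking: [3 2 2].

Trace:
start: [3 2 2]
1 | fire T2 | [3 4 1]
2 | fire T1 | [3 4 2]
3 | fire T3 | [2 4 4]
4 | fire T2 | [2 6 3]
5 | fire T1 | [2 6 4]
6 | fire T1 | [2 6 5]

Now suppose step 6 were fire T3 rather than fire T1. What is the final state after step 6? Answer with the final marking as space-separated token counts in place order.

1 6 6

(re-executing from step 6 with the substitution; state before step 6: [2 6 4])
6 | fire T3 | [1 6 6]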